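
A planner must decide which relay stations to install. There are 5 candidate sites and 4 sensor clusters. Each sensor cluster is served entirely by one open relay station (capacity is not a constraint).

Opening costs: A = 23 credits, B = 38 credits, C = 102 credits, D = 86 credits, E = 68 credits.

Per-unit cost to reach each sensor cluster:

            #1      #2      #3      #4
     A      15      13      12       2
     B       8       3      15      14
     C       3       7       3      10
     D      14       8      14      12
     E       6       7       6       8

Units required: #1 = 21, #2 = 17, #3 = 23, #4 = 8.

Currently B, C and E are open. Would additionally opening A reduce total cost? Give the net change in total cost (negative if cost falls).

Current service cost with {B, C, E}: 247.
Adding A: each sensor cluster re-picks its cheapest; new service cost 199, saving 48.
Extra fixed cost: 23. Net change = 23 − 48 = -25.
(Totals: 455 → 430.)

Yes — net change −25 (cost falls by 25).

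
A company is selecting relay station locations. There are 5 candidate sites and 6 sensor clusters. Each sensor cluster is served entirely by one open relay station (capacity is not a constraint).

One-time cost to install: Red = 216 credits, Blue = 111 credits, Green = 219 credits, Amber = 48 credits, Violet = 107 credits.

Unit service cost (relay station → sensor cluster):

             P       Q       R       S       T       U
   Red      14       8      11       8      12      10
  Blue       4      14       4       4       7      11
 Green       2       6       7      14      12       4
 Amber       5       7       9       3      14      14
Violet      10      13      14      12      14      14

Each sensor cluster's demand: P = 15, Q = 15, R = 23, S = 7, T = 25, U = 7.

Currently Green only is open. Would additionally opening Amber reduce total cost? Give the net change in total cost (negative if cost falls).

Yes — net change −29 (cost falls by 29).

Current service cost with {Green}: 707.
Adding Amber: each sensor cluster re-picks its cheapest; new service cost 630, saving 77.
Extra fixed cost: 48. Net change = 48 − 77 = -29.
(Totals: 926 → 897.)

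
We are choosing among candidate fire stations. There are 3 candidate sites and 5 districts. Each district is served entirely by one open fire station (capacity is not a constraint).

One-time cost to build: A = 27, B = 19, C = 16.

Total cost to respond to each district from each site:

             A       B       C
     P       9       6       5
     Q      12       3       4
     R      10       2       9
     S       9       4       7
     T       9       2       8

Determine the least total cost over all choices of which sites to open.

Minimum total cost: 36

For any fixed open set, each district goes to its cheapest open site; total = fixed + service.
{B}: P→B 6, Q→B 3, R→B 2, S→B 4, T→B 2. Service 17; fixed 19; total 36.
{C}: P→C 5, Q→C 4, R→C 9, S→C 7, T→C 8. Service 33; fixed 16; total 49.
{B, C}: service 16 + fixed 35 = 51
{A, B, C}: P→C 5, Q→B 3, R→B 2, S→B 4, T→B 2. Service 16; fixed 62; total 78.
No other subset beats 36.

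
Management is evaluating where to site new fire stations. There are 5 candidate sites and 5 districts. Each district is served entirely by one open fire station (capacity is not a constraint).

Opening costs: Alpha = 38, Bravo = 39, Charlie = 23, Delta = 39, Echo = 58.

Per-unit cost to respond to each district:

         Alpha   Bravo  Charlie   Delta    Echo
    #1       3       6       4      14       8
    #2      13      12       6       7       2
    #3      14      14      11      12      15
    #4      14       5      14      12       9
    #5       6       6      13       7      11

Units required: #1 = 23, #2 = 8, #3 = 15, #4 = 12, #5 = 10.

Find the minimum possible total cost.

Minimum total cost: 487

For any fixed open set, each district goes to its cheapest open site; total = fixed + service.
{Bravo, Charlie}: #1→Charlie 4·23=92, #2→Charlie 6·8=48, #3→Charlie 11·15=165, #4→Bravo 5·12=60, #5→Bravo 6·10=60. Service 425; fixed 62; total 487.
{Alpha, Bravo, Charlie}: #1→Alpha 3·23=69, #2→Charlie 6·8=48, #3→Charlie 11·15=165, #4→Bravo 5·12=60, #5→Alpha 6·10=60. Service 402; fixed 100; total 502.
{Bravo, Charlie, Echo}: #1→Charlie 4·23=92, #2→Echo 2·8=16, #3→Charlie 11·15=165, #4→Bravo 5·12=60, #5→Bravo 6·10=60. Service 393; fixed 120; total 513.
{Alpha, Bravo, Charlie, Delta, Echo}: #1→Alpha 3·23=69, #2→Echo 2·8=16, #3→Charlie 11·15=165, #4→Bravo 5·12=60, #5→Alpha 6·10=60. Service 370; fixed 197; total 567.
No other subset beats 487.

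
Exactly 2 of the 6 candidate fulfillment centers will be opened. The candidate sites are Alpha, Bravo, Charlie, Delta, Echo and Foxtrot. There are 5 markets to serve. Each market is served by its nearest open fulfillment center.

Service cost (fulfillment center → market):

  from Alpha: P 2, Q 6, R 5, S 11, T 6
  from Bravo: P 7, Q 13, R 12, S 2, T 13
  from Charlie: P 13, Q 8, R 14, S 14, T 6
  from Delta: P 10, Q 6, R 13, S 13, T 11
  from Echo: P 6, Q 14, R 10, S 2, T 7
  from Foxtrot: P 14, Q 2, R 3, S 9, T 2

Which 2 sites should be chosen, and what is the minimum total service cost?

With exactly 2 open, each market uses its cheapest among the chosen.
{Echo, Foxtrot}: P→Echo 6, Q→Foxtrot 2, R→Foxtrot 3, S→Echo 2, T→Foxtrot 2. Service cost 15.
{Bravo, Foxtrot}: service cost 16
{Alpha, Foxtrot}: service cost 18
Among all 15 size-2 choices, {Echo, Foxtrot} is lowest.

Choose Echo and Foxtrot; total service cost 15.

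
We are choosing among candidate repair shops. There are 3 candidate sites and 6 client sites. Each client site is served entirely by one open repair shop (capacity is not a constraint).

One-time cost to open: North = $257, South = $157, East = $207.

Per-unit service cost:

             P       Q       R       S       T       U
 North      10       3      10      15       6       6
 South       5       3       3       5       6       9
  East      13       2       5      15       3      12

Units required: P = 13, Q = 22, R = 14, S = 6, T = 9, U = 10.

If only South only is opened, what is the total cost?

Total cost: 504

Each client site is assigned to its cheapest site among the open ones.
{South}: P→South 5·13=65, Q→South 3·22=66, R→South 3·14=42, S→South 5·6=30, T→South 6·9=54, U→South 9·10=90. Service 347; fixed 157; total 504.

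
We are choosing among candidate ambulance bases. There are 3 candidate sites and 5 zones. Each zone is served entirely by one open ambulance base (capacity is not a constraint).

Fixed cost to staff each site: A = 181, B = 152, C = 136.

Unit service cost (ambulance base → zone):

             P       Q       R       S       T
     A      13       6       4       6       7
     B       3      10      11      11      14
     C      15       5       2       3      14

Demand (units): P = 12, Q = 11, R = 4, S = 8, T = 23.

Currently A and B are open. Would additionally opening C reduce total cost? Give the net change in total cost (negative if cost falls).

No — net change +93 (cost rises by 93).

Current service cost with {A, B}: 327.
Adding C: each zone re-picks its cheapest; new service cost 284, saving 43.
Extra fixed cost: 136. Net change = 136 − 43 = 93.
(Totals: 660 → 753.)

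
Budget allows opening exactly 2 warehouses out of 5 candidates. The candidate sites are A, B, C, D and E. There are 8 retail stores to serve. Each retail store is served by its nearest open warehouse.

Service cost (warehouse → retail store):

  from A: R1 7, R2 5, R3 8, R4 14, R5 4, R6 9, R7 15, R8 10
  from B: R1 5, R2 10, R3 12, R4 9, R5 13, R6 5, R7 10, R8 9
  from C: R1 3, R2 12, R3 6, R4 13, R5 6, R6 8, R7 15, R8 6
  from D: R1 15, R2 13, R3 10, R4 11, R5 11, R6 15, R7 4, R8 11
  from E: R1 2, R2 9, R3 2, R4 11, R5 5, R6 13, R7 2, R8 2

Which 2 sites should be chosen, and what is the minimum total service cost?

With exactly 2 open, each retail store uses its cheapest among the chosen.
{B, E}: R1→E 2, R2→E 9, R3→E 2, R4→B 9, R5→E 5, R6→B 5, R7→E 2, R8→E 2. Service cost 36.
{A, E}: service cost 37
{C, E}: service cost 41
Among all 10 size-2 choices, {B, E} is lowest.

Choose B and E; total service cost 36.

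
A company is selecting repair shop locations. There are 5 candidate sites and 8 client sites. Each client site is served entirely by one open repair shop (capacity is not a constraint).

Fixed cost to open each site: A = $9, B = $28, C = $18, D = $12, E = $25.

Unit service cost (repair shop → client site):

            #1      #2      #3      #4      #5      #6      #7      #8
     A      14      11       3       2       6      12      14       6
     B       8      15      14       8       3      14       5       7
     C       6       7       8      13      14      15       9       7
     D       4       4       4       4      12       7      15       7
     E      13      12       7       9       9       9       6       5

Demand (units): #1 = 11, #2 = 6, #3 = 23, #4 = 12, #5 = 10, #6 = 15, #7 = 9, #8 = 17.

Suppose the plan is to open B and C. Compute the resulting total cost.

Total cost: 838

Each client site is assigned to its cheapest site among the open ones.
{B, C}: #1→C 6·11=66, #2→C 7·6=42, #3→C 8·23=184, #4→B 8·12=96, #5→B 3·10=30, #6→B 14·15=210, #7→B 5·9=45, #8→B 7·17=119. Service 792; fixed 46; total 838.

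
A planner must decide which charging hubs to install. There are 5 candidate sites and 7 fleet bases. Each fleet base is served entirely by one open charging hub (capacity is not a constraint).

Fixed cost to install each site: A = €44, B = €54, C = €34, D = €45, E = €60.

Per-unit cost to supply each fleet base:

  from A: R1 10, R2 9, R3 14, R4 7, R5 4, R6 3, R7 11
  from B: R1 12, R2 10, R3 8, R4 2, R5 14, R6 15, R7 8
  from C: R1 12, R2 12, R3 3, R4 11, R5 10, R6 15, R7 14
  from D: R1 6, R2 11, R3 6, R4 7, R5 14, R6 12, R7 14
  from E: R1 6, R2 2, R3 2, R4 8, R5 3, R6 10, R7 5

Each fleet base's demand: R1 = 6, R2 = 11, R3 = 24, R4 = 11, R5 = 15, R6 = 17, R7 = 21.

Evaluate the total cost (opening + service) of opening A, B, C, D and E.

Total cost: 566

Each fleet base is assigned to its cheapest site among the open ones.
{A, B, C, D, E}: R1→D 6·6=36, R2→E 2·11=22, R3→E 2·24=48, R4→B 2·11=22, R5→E 3·15=45, R6→A 3·17=51, R7→E 5·21=105. Service 329; fixed 237; total 566.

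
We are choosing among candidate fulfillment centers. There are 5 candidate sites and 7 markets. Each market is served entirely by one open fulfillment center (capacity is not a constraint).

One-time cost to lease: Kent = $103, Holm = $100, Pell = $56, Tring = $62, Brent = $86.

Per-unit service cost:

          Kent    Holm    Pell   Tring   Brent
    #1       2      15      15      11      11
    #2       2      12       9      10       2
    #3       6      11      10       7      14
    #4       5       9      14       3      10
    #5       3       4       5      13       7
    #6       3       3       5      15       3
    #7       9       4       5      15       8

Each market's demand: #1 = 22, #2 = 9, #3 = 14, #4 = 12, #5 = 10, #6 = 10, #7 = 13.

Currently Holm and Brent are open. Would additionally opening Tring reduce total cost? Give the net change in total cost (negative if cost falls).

Current service cost with {Holm, Brent}: 644.
Adding Tring: each market re-picks its cheapest; new service cost 516, saving 128.
Extra fixed cost: 62. Net change = 62 − 128 = -66.
(Totals: 830 → 764.)

Yes — net change −66 (cost falls by 66).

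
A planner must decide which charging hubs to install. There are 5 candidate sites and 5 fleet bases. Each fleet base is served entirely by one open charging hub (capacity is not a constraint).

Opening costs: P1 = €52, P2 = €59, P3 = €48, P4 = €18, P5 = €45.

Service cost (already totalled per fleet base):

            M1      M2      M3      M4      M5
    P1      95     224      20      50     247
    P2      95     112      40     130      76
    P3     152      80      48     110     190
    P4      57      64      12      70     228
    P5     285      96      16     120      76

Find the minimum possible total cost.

For any fixed open set, each fleet base goes to its cheapest open site; total = fixed + service.
{P4, P5}: M1→P4 57, M2→P4 64, M3→P4 12, M4→P4 70, M5→P5 76. Service 279; fixed 63; total 342.
{P2, P4}: service 279 + fixed 77 = 356
{P1, P4, P5}: service 259 + fixed 115 = 374
{P1, P2, P3, P4, P5}: M1→P4 57, M2→P4 64, M3→P4 12, M4→P1 50, M5→P2 76. Service 259; fixed 222; total 481.
No other subset beats 342.

Minimum total cost: 342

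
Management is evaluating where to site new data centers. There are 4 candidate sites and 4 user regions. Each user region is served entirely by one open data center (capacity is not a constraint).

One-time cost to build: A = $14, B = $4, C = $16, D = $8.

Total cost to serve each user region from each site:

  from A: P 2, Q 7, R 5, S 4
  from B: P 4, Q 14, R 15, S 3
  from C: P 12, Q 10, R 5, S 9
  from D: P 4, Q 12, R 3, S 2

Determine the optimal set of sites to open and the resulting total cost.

Open D only; minimum total cost 29.

For any fixed open set, each user region goes to its cheapest open site; total = fixed + service.
{D}: P→D 4, Q→D 12, R→D 3, S→D 2. Service 21; fixed 8; total 29.
{A}: P→A 2, Q→A 7, R→A 5, S→A 4. Service 18; fixed 14; total 32.
{B, D}: service 21 + fixed 12 = 33
{A, B, C, D}: service 14 + fixed 42 = 56
No other subset beats 29.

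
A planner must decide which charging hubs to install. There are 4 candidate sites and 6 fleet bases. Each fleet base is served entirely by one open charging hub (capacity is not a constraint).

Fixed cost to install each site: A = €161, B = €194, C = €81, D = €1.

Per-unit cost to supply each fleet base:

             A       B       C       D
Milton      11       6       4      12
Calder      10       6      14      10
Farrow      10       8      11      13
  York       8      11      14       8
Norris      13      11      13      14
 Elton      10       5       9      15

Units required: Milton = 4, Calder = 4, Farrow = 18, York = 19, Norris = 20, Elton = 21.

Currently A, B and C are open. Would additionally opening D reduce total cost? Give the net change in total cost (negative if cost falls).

No — net change +1 (cost rises by 1).

Current service cost with {A, B, C}: 661.
Adding D: each fleet base re-picks its cheapest; new service cost 661, saving 0.
Extra fixed cost: 1. Net change = 1 − 0 = 1.
(Totals: 1097 → 1098.)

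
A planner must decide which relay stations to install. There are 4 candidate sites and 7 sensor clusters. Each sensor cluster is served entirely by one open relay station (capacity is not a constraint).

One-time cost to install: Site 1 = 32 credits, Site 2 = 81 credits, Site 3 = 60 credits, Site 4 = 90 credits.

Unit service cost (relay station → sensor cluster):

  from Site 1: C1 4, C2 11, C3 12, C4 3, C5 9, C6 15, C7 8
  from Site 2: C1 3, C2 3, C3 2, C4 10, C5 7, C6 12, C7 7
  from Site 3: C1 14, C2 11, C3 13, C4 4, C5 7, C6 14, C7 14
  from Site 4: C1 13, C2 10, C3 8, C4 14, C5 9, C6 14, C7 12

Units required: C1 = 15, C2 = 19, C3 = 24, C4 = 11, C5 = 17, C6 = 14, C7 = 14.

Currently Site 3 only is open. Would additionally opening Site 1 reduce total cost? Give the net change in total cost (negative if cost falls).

Current service cost with {Site 3}: 1286.
Adding Site 1: each sensor cluster re-picks its cheapest; new service cost 1017, saving 269.
Extra fixed cost: 32. Net change = 32 − 269 = -237.
(Totals: 1346 → 1109.)

Yes — net change −237 (cost falls by 237).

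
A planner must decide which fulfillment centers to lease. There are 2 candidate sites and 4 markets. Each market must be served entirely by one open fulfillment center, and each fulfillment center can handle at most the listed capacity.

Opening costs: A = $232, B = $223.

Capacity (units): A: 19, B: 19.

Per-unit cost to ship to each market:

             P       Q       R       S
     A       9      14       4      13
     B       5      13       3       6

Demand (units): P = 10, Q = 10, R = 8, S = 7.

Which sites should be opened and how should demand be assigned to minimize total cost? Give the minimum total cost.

Minimum total cost: 719

Open {A, B}: P→B 5·10=50, Q→A 14·10=140, R→A 4·8=32, S→B 6·7=42.
Loads: A carries 18/19, B carries 17/19. Service 264; fixed 455; total 719.
Next best feasible plan costs 749.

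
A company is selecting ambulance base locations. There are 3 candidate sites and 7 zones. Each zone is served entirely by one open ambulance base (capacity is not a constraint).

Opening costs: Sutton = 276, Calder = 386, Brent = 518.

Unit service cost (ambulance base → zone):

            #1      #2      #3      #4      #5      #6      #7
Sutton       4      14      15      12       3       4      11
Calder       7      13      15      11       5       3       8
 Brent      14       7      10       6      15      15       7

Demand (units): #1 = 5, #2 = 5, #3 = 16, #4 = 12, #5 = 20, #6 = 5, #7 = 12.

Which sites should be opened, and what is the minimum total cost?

Open Sutton only; minimum total cost 962.

For any fixed open set, each zone goes to its cheapest open site; total = fixed + service.
{Sutton}: #1→Sutton 4·5=20, #2→Sutton 14·5=70, #3→Sutton 15·16=240, #4→Sutton 12·12=144, #5→Sutton 3·20=60, #6→Sutton 4·5=20, #7→Sutton 11·12=132. Service 686; fixed 276; total 962.
{Calder}: #1→Calder 7·5=35, #2→Calder 13·5=65, #3→Calder 15·16=240, #4→Calder 11·12=132, #5→Calder 5·20=100, #6→Calder 3·5=15, #7→Calder 8·12=96. Service 683; fixed 386; total 1069.
{Sutton, Brent}: #1→Sutton 4·5=20, #2→Brent 7·5=35, #3→Brent 10·16=160, #4→Brent 6·12=72, #5→Sutton 3·20=60, #6→Sutton 4·5=20, #7→Brent 7·12=84. Service 451; fixed 794; total 1245.
{Sutton, Calder, Brent}: service 446 + fixed 1180 = 1626
(All 7 nonempty subsets were checked; Sutton only is lowest.)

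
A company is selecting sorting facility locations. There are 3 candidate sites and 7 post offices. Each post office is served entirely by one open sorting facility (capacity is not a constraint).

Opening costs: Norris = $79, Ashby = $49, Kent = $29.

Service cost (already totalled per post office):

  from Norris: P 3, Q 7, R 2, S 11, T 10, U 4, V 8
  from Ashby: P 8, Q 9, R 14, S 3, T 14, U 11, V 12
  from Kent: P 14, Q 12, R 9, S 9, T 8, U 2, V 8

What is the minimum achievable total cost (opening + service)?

Minimum total cost: 91

For any fixed open set, each post office goes to its cheapest open site; total = fixed + service.
{Kent}: P→Kent 14, Q→Kent 12, R→Kent 9, S→Kent 9, T→Kent 8, U→Kent 2, V→Kent 8. Service 62; fixed 29; total 91.
{Ashby}: service 71 + fixed 49 = 120
{Norris}: P→Norris 3, Q→Norris 7, R→Norris 2, S→Norris 11, T→Norris 10, U→Norris 4, V→Norris 8. Service 45; fixed 79; total 124.
{Norris, Ashby, Kent}: service 33 + fixed 157 = 190
No other subset beats 91.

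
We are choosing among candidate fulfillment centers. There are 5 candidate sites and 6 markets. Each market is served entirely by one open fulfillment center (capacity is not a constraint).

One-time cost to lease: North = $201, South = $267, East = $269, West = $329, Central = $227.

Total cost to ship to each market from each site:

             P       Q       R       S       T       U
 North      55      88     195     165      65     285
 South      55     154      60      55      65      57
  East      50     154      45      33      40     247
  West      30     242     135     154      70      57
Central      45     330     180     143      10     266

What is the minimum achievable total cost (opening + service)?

For any fixed open set, each market goes to its cheapest open site; total = fixed + service.
{South}: P→South 55, Q→South 154, R→South 60, S→South 55, T→South 65, U→South 57. Service 446; fixed 267; total 713.
{East}: P→East 50, Q→East 154, R→East 45, S→East 33, T→East 40, U→East 247. Service 569; fixed 269; total 838.
{North, South}: service 380 + fixed 468 = 848
{North, South, East, West, Central}: service 263 + fixed 1293 = 1556
No other subset beats 713.

Minimum total cost: 713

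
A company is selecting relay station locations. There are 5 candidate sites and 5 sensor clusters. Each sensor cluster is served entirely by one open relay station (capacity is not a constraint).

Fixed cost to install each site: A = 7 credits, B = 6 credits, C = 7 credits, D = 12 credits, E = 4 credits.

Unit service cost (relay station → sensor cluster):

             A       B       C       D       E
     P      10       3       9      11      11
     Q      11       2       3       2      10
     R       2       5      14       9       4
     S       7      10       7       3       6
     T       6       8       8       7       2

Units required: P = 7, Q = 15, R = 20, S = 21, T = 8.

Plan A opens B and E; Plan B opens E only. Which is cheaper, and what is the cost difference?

Plan A: {B, E}: P→B 3·7=21, Q→B 2·15=30, R→E 4·20=80, S→E 6·21=126, T→E 2·8=16. Service 273; fixed 10; total 283.
Plan B: {E}: P→E 11·7=77, Q→E 10·15=150, R→E 4·20=80, S→E 6·21=126, T→E 2·8=16. Service 449; fixed 4; total 453.
Difference: |283 − 453| = 170.

Plan A is cheaper by 170.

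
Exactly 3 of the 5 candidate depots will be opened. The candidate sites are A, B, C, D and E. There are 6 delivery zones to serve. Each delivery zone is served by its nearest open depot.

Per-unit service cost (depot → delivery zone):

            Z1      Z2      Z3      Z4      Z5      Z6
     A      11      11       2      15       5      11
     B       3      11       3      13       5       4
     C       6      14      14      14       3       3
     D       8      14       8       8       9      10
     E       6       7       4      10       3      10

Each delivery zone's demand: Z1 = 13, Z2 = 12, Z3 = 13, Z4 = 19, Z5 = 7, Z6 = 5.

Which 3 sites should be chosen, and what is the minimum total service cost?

With exactly 3 open, each delivery zone uses its cheapest among the chosen.
{B, D, E}: Z1→B 3·13=39, Z2→E 7·12=84, Z3→B 3·13=39, Z4→D 8·19=152, Z5→E 3·7=21, Z6→B 4·5=20. Service cost 355.
{A, B, E}: service cost 380
{B, C, E}: service cost 388
Among all 10 size-3 choices, {B, D, E} is lowest.

Choose B, D and E; total service cost 355.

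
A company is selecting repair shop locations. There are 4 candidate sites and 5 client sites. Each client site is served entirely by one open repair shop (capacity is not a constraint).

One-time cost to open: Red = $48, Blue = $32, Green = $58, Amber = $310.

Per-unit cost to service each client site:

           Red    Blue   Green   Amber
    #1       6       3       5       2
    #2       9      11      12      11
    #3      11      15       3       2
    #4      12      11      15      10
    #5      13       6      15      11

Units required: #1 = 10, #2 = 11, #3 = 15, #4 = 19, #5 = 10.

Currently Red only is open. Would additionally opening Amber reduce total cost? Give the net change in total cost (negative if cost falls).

Current service cost with {Red}: 682.
Adding Amber: each client site re-picks its cheapest; new service cost 449, saving 233.
Extra fixed cost: 310. Net change = 310 − 233 = 77.
(Totals: 730 → 807.)

No — net change +77 (cost rises by 77).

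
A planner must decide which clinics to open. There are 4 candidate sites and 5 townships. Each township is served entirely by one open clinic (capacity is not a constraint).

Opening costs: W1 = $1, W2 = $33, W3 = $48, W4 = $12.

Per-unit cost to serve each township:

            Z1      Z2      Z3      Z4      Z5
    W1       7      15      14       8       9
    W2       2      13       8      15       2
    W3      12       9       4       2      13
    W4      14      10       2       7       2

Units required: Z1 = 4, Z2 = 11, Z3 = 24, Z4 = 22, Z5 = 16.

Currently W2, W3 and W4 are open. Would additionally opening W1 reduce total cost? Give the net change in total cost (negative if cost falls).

Current service cost with {W2, W3, W4}: 231.
Adding W1: each township re-picks its cheapest; new service cost 231, saving 0.
Extra fixed cost: 1. Net change = 1 − 0 = 1.
(Totals: 324 → 325.)

No — net change +1 (cost rises by 1).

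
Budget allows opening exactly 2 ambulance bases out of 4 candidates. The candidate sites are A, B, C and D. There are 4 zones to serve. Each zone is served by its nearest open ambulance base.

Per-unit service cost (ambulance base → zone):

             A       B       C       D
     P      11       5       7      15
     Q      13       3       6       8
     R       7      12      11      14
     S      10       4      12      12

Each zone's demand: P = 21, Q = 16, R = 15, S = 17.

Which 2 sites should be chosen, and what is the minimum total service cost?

Choose A and B; total service cost 326.

With exactly 2 open, each zone uses its cheapest among the chosen.
{A, B}: P→B 5·21=105, Q→B 3·16=48, R→A 7·15=105, S→B 4·17=68. Service cost 326.
{B, C}: service cost 386
{B, D}: service cost 401
Among all 6 size-2 choices, {A, B} is lowest.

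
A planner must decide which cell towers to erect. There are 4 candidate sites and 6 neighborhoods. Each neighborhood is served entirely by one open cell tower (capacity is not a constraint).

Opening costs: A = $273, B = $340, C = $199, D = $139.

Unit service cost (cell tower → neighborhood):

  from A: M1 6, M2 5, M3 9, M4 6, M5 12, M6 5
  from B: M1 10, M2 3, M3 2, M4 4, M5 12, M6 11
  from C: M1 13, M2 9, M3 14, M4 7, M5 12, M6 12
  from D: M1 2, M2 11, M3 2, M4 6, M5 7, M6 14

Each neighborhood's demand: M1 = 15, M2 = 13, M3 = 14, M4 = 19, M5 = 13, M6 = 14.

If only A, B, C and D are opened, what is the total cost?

Each neighborhood is assigned to its cheapest site among the open ones.
{A, B, C, D}: M1→D 2·15=30, M2→B 3·13=39, M3→B 2·14=28, M4→B 4·19=76, M5→D 7·13=91, M6→A 5·14=70. Service 334; fixed 951; total 1285.

Total cost: 1285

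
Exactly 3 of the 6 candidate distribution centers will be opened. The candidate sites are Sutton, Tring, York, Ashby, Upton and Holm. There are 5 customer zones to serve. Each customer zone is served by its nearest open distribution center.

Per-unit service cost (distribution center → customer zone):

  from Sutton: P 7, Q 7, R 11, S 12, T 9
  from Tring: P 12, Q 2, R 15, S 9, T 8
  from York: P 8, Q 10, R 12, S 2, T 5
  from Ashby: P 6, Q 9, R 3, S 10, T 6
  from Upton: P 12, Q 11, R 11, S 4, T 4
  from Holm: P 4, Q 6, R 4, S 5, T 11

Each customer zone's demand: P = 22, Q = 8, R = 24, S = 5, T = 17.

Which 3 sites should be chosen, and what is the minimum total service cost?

Choose Tring, Upton and Holm; total service cost 288.

With exactly 3 open, each customer zone uses its cheapest among the chosen.
{Tring, Upton, Holm}: P→Holm 4·22=88, Q→Tring 2·8=16, R→Holm 4·24=96, S→Upton 4·5=20, T→Upton 4·17=68. Service cost 288.
{Tring, York, Holm}: service cost 295
{Ashby, Upton, Holm}: service cost 296
Among all 20 size-3 choices, {Tring, Upton, Holm} is lowest.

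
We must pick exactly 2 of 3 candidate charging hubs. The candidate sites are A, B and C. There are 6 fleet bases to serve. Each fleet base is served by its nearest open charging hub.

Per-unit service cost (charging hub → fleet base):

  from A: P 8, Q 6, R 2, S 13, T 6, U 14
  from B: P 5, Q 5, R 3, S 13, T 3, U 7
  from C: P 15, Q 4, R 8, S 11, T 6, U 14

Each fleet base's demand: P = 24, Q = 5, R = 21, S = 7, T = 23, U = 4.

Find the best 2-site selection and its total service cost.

Choose A and B; total service cost 375.

With exactly 2 open, each fleet base uses its cheapest among the chosen.
{A, B}: P→B 5·24=120, Q→B 5·5=25, R→A 2·21=42, S→A 13·7=91, T→B 3·23=69, U→B 7·4=28. Service cost 375.
{B, C}: service cost 377
{A, C}: service cost 525
Among all 3 size-2 choices, {A, B} is lowest.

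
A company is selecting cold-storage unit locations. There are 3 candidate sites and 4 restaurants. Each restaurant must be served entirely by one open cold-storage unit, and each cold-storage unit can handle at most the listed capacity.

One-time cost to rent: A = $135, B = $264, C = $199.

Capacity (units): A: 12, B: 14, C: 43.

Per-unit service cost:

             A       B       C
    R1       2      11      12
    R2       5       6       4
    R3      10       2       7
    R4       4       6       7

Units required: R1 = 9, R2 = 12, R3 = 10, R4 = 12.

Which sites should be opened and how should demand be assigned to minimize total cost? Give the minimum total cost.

Open {C}: R1→C 12·9=108, R2→C 4·12=48, R3→C 7·10=70, R4→C 7·12=84.
Loads: C carries 43/43. Service 310; fixed 199; total 509.
Next best feasible plan costs 554.

Minimum total cost: 509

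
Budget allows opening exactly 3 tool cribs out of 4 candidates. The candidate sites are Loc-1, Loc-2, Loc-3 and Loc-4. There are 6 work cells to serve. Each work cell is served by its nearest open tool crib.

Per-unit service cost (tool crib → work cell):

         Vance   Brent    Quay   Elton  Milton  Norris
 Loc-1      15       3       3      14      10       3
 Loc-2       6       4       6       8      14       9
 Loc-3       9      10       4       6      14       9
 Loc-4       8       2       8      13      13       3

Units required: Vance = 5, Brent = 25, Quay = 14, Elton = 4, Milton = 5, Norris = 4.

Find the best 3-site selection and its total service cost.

Choose Loc-1, Loc-2 and Loc-4; total service cost 216.

With exactly 3 open, each work cell uses its cheapest among the chosen.
{Loc-1, Loc-2, Loc-4}: Vance→Loc-2 6·5=30, Brent→Loc-4 2·25=50, Quay→Loc-1 3·14=42, Elton→Loc-2 8·4=32, Milton→Loc-1 10·5=50, Norris→Loc-1 3·4=12. Service cost 216.
{Loc-1, Loc-3, Loc-4}: service cost 218
{Loc-1, Loc-2, Loc-3}: service cost 233
Among all 4 size-3 choices, {Loc-1, Loc-2, Loc-4} is lowest.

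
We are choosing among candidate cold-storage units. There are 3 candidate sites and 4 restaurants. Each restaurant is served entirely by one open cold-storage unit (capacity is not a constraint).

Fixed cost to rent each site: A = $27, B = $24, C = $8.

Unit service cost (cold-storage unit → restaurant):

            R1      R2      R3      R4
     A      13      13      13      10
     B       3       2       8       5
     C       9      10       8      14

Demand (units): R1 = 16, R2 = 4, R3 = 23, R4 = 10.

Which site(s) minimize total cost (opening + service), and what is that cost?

Open B only; minimum total cost 314.

For any fixed open set, each restaurant goes to its cheapest open site; total = fixed + service.
{B}: R1→B 3·16=48, R2→B 2·4=8, R3→B 8·23=184, R4→B 5·10=50. Service 290; fixed 24; total 314.
{B, C}: R1→B 3·16=48, R2→B 2·4=8, R3→B 8·23=184, R4→B 5·10=50. Service 290; fixed 32; total 322.
{A, B}: service 290 + fixed 51 = 341
{A, B, C}: R1→B 3·16=48, R2→B 2·4=8, R3→B 8·23=184, R4→B 5·10=50. Service 290; fixed 59; total 349.
No other subset beats 314.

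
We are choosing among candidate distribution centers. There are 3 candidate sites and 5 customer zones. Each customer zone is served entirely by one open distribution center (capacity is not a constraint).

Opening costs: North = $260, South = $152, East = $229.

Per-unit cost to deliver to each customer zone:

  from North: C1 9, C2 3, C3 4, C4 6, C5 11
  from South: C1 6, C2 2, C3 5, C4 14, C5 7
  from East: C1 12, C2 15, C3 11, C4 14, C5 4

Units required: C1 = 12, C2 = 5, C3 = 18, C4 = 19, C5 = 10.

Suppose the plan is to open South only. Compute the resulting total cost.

Each customer zone is assigned to its cheapest site among the open ones.
{South}: C1→South 6·12=72, C2→South 2·5=10, C3→South 5·18=90, C4→South 14·19=266, C5→South 7·10=70. Service 508; fixed 152; total 660.

Total cost: 660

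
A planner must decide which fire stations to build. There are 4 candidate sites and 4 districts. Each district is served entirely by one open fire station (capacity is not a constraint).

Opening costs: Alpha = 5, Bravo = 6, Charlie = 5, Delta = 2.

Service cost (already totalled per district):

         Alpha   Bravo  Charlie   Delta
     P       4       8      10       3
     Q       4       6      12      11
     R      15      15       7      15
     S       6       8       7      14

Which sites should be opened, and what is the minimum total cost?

Open Alpha and Charlie; minimum total cost 31.

For any fixed open set, each district goes to its cheapest open site; total = fixed + service.
{Alpha, Charlie}: P→Alpha 4, Q→Alpha 4, R→Charlie 7, S→Alpha 6. Service 21; fixed 10; total 31.
{Alpha, Charlie, Delta}: P→Delta 3, Q→Alpha 4, R→Charlie 7, S→Alpha 6. Service 20; fixed 12; total 32.
{Alpha}: service 29 + fixed 5 = 34
{Alpha, Bravo, Charlie, Delta}: P→Delta 3, Q→Alpha 4, R→Charlie 7, S→Alpha 6. Service 20; fixed 18; total 38.
No other subset beats 31.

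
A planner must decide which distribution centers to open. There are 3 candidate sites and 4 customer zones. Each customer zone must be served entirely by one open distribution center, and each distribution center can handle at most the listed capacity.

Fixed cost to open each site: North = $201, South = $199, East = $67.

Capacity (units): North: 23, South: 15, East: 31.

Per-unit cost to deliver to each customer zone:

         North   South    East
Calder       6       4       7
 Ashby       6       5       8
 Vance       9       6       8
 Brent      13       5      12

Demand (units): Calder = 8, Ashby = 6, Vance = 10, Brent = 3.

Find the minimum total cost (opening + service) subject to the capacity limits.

Open {East}: Calder→East 7·8=56, Ashby→East 8·6=48, Vance→East 8·10=80, Brent→East 12·3=36.
Loads: East carries 27/31. Service 220; fixed 67; total 287.
Next best feasible plan costs 441.

Minimum total cost: 287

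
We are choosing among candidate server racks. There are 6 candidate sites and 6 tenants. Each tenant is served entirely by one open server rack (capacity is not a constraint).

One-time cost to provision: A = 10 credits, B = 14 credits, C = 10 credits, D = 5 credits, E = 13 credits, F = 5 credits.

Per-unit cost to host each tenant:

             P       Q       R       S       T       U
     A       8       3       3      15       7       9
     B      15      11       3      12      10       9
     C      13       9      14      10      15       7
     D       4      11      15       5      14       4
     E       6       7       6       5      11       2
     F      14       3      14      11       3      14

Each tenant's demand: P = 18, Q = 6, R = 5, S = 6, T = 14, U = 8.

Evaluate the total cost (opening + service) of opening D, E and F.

Each tenant is assigned to its cheapest site among the open ones.
{D, E, F}: P→D 4·18=72, Q→F 3·6=18, R→E 6·5=30, S→D 5·6=30, T→F 3·14=42, U→E 2·8=16. Service 208; fixed 23; total 231.

Total cost: 231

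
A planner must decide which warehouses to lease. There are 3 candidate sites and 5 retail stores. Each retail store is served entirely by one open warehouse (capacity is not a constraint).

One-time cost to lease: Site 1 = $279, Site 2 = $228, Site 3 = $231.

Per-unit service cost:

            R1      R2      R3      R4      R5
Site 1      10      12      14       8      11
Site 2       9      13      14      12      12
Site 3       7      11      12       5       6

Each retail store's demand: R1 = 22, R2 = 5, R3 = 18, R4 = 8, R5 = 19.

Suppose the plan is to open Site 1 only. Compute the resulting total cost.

Each retail store is assigned to its cheapest site among the open ones.
{Site 1}: R1→Site 1 10·22=220, R2→Site 1 12·5=60, R3→Site 1 14·18=252, R4→Site 1 8·8=64, R5→Site 1 11·19=209. Service 805; fixed 279; total 1084.

Total cost: 1084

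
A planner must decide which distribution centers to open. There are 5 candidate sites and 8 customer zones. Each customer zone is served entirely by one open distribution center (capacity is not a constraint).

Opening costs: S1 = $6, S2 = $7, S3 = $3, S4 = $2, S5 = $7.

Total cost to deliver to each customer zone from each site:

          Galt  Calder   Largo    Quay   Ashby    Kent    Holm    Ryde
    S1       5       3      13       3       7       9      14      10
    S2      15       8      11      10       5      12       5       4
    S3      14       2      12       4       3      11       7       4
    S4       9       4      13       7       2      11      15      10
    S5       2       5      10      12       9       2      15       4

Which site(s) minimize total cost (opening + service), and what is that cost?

For any fixed open set, each customer zone goes to its cheapest open site; total = fixed + service.
{S3, S5}: Galt→S5 2, Calder→S3 2, Largo→S5 10, Quay→S3 4, Ashby→S3 3, Kent→S5 2, Holm→S3 7, Ryde→S3 4. Service 34; fixed 10; total 44.
{S3, S4, S5}: service 33 + fixed 12 = 45
{S1, S3, S5}: Galt→S5 2, Calder→S3 2, Largo→S5 10, Quay→S1 3, Ashby→S3 3, Kent→S5 2, Holm→S3 7, Ryde→S3 4. Service 33; fixed 16; total 49.
{S1, S2, S3, S4, S5}: service 30 + fixed 25 = 55
No other subset beats 44.

Open S3 and S5; minimum total cost 44.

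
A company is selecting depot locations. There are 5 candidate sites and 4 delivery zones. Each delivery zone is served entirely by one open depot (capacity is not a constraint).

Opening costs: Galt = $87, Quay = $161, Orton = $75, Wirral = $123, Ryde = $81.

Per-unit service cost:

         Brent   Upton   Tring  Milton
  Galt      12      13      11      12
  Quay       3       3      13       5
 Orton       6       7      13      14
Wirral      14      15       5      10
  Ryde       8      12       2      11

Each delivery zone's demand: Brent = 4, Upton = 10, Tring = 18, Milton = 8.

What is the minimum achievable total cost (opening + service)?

Minimum total cost: 357

For any fixed open set, each delivery zone goes to its cheapest open site; total = fixed + service.
{Ryde}: Brent→Ryde 8·4=32, Upton→Ryde 12·10=120, Tring→Ryde 2·18=36, Milton→Ryde 11·8=88. Service 276; fixed 81; total 357.
{Quay, Ryde}: service 118 + fixed 242 = 360
{Orton, Ryde}: Brent→Orton 6·4=24, Upton→Orton 7·10=70, Tring→Ryde 2·18=36, Milton→Ryde 11·8=88. Service 218; fixed 156; total 374.
{Galt, Quay, Orton, Wirral, Ryde}: service 118 + fixed 527 = 645
No other subset beats 357.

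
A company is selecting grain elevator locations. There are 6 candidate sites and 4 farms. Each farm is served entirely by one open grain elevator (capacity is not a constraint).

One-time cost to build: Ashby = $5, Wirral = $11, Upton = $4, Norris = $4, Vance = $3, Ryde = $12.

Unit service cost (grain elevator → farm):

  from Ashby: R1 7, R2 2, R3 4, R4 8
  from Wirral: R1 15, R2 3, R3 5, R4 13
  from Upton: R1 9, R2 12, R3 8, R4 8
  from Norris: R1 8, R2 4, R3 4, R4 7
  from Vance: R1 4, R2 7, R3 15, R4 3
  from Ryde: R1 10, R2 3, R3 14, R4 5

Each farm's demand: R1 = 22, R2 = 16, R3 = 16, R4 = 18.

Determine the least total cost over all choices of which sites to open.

Minimum total cost: 246

For any fixed open set, each farm goes to its cheapest open site; total = fixed + service.
{Ashby, Vance}: R1→Vance 4·22=88, R2→Ashby 2·16=32, R3→Ashby 4·16=64, R4→Vance 3·18=54. Service 238; fixed 8; total 246.
{Ashby, Upton, Vance}: service 238 + fixed 12 = 250
{Ashby, Norris, Vance}: service 238 + fixed 12 = 250
{Ashby, Wirral, Upton, Norris, Vance, Ryde}: service 238 + fixed 39 = 277
No other subset beats 246.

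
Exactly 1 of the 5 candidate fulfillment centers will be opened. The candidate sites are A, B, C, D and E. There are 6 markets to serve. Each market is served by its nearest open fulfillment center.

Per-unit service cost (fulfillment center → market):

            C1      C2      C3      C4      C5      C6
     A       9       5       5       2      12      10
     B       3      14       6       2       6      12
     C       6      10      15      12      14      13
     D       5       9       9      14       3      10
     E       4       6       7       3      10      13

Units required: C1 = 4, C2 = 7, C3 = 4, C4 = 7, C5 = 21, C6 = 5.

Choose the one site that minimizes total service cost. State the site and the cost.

Choose D only; total service cost 330.

With exactly 1 open, each market uses its cheapest among the chosen.
{D}: C1→D 5·4=20, C2→D 9·7=63, C3→D 9·4=36, C4→D 14·7=98, C5→D 3·21=63, C6→D 10·5=50. Service cost 330.
{B}: service cost 334
{E}: service cost 382
Among all 5 size-1 choices, {D} is lowest.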